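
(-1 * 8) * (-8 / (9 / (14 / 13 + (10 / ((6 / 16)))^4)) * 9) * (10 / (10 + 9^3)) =340787925760 / 778167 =437936.75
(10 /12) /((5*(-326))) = -1 /1956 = -0.00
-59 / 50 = -1.18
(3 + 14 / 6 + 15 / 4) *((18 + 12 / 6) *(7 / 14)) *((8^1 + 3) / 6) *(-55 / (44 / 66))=-13738.54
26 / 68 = 13 / 34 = 0.38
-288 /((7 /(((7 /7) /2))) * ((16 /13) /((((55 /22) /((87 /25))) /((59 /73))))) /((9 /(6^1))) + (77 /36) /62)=-76254048000 /3430915117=-22.23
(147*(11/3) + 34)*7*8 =32088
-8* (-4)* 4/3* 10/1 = 1280/3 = 426.67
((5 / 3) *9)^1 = 15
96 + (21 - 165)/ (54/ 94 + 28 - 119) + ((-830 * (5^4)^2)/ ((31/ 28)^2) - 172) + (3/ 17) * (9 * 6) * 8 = -540148433767476/ 2042125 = -264503119.92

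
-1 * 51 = -51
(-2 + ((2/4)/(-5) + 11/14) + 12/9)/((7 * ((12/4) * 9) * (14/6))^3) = 0.00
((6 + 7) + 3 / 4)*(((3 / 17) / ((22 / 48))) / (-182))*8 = -360 / 1547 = -0.23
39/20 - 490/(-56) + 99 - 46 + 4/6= 1931/30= 64.37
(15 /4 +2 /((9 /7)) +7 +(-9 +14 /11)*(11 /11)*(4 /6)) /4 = 2833 /1584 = 1.79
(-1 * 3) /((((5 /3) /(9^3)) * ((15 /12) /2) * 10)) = -26244 /125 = -209.95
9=9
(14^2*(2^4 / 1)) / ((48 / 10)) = 1960 / 3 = 653.33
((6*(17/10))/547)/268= 0.00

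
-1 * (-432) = 432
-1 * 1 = -1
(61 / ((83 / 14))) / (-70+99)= 854 / 2407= 0.35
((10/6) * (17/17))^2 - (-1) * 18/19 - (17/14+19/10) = 3656/5985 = 0.61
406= 406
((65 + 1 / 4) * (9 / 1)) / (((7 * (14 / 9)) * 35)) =21141 / 13720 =1.54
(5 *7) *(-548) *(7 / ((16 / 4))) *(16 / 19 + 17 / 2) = -11915575 / 38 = -313567.76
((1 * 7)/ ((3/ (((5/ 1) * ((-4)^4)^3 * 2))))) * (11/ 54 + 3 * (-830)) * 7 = -552641578926080/ 81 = -6822735542297.28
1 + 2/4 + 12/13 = 63/26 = 2.42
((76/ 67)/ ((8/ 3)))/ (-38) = -3/ 268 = -0.01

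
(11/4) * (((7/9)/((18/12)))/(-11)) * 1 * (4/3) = -14/81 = -0.17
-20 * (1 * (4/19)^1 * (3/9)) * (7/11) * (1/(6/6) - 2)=560/627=0.89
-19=-19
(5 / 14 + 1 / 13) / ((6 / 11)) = 869 / 1092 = 0.80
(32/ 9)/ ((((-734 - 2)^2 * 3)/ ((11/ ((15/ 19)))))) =209/ 6855840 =0.00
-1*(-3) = 3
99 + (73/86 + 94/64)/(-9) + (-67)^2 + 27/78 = 246215189/53664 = 4588.09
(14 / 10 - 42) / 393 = -203 / 1965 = -0.10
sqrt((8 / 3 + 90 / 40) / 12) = sqrt(59) / 12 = 0.64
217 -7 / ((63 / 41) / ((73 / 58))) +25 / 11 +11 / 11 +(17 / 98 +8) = 222.71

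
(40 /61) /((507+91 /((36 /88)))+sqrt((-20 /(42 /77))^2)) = 72 /84119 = 0.00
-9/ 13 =-0.69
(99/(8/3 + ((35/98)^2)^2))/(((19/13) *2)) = 74162088/5874857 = 12.62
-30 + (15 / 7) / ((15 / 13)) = -197 / 7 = -28.14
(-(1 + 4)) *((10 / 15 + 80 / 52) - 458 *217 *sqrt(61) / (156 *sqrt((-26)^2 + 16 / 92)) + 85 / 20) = -5035 / 156 + 248465 *sqrt(4209) / 16848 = 924.49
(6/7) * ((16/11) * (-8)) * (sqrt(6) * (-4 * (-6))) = -18432 * sqrt(6)/77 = -586.35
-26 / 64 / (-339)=13 / 10848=0.00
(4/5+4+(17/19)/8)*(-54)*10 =-2652.39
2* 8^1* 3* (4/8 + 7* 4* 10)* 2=26928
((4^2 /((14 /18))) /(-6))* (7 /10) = -12 /5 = -2.40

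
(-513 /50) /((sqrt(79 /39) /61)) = -31293 * sqrt(3081) /3950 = -439.74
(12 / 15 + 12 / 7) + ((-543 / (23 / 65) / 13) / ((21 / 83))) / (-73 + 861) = 1.92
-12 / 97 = -0.12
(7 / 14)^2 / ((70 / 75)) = 15 / 56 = 0.27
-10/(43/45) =-450/43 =-10.47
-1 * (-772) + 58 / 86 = 33225 / 43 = 772.67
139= 139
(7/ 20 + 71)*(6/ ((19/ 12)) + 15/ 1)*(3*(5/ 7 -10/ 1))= -2838303/ 76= -37346.09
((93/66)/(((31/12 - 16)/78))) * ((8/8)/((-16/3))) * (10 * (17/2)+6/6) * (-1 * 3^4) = -37898523/3542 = -10699.75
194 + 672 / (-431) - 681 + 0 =-210569 / 431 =-488.56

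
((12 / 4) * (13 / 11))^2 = 1521 / 121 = 12.57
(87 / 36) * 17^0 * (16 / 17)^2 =2.14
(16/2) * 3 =24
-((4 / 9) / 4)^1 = -1 / 9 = -0.11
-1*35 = -35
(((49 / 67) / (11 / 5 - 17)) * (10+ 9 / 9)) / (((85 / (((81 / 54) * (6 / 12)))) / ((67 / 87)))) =-539 / 145928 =-0.00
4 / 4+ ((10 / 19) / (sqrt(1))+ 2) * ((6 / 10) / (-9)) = 79 / 95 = 0.83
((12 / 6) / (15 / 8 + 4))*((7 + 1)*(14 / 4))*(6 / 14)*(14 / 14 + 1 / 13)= 2688 / 611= 4.40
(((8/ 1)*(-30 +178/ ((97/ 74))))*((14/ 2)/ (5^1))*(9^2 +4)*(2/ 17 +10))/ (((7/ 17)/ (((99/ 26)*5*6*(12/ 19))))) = 4277667905280/ 23959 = 178541170.55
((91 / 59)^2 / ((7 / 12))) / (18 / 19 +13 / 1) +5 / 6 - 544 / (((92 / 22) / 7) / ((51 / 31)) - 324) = 9871299883169 / 3517143188190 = 2.81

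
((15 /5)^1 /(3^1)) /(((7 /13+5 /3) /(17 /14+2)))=1755 /1204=1.46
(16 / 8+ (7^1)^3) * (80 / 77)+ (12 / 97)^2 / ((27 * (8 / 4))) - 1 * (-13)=807321043 / 2173479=371.44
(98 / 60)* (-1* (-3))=49 / 10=4.90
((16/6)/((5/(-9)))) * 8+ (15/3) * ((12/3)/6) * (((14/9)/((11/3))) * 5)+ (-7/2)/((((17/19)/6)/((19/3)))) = -1514501/8415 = -179.98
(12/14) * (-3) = -18/7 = -2.57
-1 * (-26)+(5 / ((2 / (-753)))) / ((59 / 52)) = -96356 / 59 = -1633.15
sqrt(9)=3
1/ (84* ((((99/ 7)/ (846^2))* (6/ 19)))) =41971/ 22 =1907.77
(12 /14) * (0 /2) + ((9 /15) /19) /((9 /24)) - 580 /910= -4782 /8645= -0.55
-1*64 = -64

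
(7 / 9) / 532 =1 / 684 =0.00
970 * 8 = 7760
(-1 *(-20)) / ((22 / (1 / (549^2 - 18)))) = 10 / 3315213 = 0.00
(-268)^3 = -19248832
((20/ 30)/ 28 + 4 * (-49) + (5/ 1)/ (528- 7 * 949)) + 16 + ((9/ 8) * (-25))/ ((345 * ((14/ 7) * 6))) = -3402177647/ 18902688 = -179.98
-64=-64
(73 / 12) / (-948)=-73 / 11376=-0.01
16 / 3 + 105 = 331 / 3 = 110.33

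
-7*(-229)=1603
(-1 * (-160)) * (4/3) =640/3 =213.33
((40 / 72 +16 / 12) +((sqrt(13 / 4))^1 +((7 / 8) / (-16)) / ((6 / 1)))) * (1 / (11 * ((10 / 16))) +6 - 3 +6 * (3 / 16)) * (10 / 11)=1879 * sqrt(13) / 968 +8137949 / 1115136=14.30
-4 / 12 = -1 / 3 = -0.33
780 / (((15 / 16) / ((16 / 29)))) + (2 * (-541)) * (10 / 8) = -51821 / 58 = -893.47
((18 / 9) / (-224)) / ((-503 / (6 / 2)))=3 / 56336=0.00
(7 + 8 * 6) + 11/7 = 396/7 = 56.57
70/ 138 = 35/ 69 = 0.51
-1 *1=-1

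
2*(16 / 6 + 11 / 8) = 97 / 12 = 8.08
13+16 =29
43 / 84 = 0.51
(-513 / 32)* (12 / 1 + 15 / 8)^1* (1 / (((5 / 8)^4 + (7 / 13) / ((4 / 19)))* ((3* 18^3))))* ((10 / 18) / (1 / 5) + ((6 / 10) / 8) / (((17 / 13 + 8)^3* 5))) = -80952022011341 / 6212692762739100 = -0.01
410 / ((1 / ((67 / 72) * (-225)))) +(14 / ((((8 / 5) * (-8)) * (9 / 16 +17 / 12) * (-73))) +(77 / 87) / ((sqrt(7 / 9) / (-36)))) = -476261083 / 5548 -396 * sqrt(7) / 29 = -85879.87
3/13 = 0.23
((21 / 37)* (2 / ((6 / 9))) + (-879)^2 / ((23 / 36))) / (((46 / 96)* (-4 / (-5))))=61749555660 / 19573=3154833.48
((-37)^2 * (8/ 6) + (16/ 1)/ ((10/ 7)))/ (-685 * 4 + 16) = -6887/ 10215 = -0.67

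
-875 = -875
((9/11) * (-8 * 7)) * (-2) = 1008/11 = 91.64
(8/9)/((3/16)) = 4.74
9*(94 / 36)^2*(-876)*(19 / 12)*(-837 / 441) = 94980373 / 588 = 161531.25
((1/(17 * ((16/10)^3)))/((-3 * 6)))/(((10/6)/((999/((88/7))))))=-58275/1531904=-0.04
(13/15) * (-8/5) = -104/75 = -1.39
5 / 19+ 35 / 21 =110 / 57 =1.93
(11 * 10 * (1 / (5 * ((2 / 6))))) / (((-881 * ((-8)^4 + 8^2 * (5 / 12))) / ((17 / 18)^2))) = -3179 / 196131744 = -0.00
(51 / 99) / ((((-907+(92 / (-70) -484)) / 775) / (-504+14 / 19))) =4409277250 / 30554337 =144.31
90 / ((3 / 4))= 120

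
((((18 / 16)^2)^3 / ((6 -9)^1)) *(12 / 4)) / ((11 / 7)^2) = -26040609 / 31719424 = -0.82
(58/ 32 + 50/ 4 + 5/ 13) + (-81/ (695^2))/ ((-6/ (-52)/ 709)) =1373082081/ 100469200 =13.67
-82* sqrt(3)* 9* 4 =-2952* sqrt(3) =-5113.01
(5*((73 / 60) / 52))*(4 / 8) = 73 / 1248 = 0.06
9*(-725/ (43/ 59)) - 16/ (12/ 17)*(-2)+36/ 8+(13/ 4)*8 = -2290285/ 258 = -8877.07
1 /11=0.09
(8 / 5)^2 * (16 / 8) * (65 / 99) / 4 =416 / 495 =0.84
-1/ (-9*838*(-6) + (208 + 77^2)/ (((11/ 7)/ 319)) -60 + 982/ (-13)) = -13/ 16782057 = -0.00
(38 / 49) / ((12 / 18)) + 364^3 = 2363198713 / 49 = 48228545.16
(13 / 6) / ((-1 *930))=-13 / 5580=-0.00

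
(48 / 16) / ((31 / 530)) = 1590 / 31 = 51.29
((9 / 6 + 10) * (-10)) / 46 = -5 / 2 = -2.50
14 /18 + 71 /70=1129 /630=1.79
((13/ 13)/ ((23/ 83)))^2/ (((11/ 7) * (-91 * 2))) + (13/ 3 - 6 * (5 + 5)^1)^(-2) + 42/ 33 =5179428609/ 4219438366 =1.23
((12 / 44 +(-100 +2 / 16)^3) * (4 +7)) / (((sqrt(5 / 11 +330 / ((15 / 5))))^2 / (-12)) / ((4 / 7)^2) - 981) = 61719953383 / 5683752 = 10859.02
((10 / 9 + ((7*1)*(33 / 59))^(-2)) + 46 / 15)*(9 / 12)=1132057 / 355740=3.18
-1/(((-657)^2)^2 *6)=-1/1117925155206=-0.00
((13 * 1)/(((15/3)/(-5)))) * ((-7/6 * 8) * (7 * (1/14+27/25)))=73346/75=977.95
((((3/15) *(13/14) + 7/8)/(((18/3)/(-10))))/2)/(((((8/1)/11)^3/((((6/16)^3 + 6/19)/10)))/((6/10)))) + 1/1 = 5294989201/5578424320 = 0.95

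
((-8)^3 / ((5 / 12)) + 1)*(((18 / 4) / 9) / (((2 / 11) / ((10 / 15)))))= -67529 / 30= -2250.97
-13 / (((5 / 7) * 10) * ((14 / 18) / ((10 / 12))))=-39 / 20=-1.95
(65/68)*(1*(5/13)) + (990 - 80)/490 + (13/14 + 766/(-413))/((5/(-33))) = 8.34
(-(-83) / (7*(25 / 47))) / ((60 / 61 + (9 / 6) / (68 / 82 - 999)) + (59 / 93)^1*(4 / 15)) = 4624777098 / 238854623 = 19.36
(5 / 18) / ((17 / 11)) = 55 / 306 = 0.18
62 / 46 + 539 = 12428 / 23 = 540.35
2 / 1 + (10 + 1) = 13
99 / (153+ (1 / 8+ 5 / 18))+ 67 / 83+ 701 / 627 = 1477568888 / 574792845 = 2.57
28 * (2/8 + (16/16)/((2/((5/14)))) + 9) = 264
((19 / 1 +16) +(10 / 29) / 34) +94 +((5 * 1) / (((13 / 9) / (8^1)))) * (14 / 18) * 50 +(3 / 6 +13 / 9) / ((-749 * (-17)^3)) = 1205.93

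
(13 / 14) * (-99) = -1287 / 14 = -91.93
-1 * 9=-9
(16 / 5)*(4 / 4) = 16 / 5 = 3.20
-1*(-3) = 3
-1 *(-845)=845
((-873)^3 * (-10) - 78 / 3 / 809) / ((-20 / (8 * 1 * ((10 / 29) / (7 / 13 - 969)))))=139947324699104 / 147686995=947594.10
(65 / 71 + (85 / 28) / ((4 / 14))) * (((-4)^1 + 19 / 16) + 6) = 334305 / 9088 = 36.79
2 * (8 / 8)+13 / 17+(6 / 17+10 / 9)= 647 / 153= 4.23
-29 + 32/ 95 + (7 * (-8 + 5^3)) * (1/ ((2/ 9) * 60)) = 24899/ 760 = 32.76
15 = 15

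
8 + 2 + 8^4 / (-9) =-4006 / 9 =-445.11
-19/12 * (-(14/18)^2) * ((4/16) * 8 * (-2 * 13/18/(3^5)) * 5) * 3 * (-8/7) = 34580/177147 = 0.20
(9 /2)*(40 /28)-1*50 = -305 /7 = -43.57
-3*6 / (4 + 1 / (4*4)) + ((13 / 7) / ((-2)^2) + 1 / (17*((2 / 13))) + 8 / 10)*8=67622 / 7735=8.74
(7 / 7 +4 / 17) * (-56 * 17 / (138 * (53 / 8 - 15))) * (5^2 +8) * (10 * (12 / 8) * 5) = 3880800 / 1541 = 2518.36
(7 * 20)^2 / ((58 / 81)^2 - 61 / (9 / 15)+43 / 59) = -3793570200 / 19437233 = -195.17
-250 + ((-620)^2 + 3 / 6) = 768301 / 2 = 384150.50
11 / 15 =0.73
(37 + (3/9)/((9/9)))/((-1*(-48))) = 7/9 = 0.78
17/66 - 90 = -89.74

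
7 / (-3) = -7 / 3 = -2.33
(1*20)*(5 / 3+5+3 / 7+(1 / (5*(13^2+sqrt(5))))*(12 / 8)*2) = 21284867 / 149919 - 3*sqrt(5) / 7139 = 141.97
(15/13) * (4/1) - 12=-96/13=-7.38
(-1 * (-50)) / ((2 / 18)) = 450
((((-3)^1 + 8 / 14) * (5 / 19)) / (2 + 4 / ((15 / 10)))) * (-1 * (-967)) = -246585 / 1862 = -132.43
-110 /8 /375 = -0.04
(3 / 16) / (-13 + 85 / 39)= -0.02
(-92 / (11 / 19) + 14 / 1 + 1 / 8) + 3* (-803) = -224733 / 88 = -2553.78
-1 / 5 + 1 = 4 / 5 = 0.80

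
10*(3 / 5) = 6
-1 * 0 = 0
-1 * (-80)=80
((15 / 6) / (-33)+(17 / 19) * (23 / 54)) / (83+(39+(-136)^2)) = 1723 / 105061374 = 0.00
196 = 196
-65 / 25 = -13 / 5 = -2.60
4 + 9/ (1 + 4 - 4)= 13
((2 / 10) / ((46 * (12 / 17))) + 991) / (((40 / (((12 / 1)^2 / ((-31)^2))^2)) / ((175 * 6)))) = 12406762872 / 21240983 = 584.10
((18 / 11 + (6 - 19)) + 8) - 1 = -48 / 11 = -4.36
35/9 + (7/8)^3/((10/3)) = 188461/46080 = 4.09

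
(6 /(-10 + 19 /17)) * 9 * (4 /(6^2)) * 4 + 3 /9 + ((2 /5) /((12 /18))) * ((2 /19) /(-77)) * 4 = -7859867 /3313695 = -2.37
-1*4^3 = -64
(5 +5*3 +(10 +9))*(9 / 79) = 351 / 79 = 4.44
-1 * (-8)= 8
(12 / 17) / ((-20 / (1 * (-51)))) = 9 / 5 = 1.80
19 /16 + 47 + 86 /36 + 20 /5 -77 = -3229 /144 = -22.42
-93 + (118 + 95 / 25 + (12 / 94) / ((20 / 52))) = 6846 / 235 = 29.13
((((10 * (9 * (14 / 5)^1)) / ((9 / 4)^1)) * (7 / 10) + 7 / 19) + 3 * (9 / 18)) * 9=137259 / 190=722.42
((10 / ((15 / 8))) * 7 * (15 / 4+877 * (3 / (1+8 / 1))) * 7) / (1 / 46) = 32033848 / 9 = 3559316.44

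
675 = 675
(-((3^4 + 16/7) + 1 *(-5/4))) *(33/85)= -75801/2380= -31.85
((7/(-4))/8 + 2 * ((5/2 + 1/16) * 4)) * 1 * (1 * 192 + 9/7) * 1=3920.08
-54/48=-9/8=-1.12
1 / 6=0.17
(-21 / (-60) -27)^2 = 284089 / 400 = 710.22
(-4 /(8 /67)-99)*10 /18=-1325 /18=-73.61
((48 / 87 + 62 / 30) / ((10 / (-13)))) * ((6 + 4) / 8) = -14807 / 3480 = -4.25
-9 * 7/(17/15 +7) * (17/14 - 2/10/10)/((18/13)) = -8151/1220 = -6.68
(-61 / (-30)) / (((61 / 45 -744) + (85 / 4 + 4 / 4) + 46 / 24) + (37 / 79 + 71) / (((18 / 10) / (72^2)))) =14457 / 1458334823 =0.00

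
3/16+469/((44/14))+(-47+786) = 156361/176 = 888.41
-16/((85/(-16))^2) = -4096/7225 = -0.57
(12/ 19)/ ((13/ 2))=24/ 247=0.10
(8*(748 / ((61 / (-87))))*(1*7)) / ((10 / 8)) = -47793.52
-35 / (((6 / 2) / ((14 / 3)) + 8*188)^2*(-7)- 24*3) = 980 / 443736241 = 0.00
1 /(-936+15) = -1 /921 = -0.00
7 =7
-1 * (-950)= 950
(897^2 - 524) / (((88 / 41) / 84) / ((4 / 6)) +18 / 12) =522700.78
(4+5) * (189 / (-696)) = -567 / 232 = -2.44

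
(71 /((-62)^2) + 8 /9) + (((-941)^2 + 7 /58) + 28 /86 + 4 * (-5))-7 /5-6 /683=130452516228711013 /147327238980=885460.94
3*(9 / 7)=27 / 7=3.86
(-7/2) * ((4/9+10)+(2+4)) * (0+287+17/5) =-250712/15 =-16714.13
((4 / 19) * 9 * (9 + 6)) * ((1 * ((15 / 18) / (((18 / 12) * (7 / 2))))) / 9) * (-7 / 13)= -200 / 741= -0.27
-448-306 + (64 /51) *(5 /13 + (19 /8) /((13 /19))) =-496694 /663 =-749.16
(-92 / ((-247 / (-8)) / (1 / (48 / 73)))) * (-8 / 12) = 3.02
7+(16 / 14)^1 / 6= 7.19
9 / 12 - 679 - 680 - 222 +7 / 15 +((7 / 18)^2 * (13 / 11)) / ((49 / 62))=-28147709 / 17820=-1579.56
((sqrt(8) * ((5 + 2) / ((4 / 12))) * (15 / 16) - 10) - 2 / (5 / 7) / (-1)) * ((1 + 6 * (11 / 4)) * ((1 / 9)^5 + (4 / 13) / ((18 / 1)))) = 14.52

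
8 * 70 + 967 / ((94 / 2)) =27287 / 47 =580.57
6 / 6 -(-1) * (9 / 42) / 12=57 / 56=1.02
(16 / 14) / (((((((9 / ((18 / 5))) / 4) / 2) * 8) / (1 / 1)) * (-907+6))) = -16 / 31535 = -0.00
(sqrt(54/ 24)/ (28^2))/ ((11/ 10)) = 15/ 8624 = 0.00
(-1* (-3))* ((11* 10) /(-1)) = -330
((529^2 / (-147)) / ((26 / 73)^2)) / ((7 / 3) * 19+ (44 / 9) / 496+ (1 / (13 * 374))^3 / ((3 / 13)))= -338.43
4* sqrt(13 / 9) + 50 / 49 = 50 / 49 + 4* sqrt(13) / 3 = 5.83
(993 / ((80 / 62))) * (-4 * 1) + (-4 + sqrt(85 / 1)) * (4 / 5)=-3074.12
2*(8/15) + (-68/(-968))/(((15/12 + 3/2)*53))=1129198/1058145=1.07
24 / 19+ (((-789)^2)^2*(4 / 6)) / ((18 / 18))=4908743675610 / 19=258354930295.26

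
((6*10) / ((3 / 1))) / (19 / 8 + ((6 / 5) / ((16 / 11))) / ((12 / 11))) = 6.39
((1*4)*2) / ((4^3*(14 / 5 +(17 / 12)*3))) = 5 / 282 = 0.02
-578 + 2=-576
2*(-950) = -1900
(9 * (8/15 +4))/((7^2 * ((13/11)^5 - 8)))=-10951468/74897725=-0.15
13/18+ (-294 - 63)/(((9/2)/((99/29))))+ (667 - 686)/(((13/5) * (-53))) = -97095965/359658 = -269.97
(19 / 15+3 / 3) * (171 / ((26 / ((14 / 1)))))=13566 / 65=208.71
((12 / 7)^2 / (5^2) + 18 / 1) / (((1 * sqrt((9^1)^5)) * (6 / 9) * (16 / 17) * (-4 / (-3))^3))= 62883 / 1254400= 0.05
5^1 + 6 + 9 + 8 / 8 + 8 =29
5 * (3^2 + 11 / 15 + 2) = 176 / 3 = 58.67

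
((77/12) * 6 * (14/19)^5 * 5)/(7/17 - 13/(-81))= 73.07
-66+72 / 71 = -4614 / 71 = -64.99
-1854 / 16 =-927 / 8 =-115.88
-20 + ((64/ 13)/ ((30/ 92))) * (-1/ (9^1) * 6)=-17588/ 585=-30.06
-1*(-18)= 18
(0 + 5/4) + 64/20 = 89/20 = 4.45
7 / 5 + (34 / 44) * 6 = 6.04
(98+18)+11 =127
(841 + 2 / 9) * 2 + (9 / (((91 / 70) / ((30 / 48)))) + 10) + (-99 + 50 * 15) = 1098757 / 468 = 2347.77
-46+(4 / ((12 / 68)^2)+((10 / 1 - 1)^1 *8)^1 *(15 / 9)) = 1822 / 9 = 202.44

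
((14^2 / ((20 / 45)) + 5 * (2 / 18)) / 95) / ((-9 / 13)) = -51662 / 7695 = -6.71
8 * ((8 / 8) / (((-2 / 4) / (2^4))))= -256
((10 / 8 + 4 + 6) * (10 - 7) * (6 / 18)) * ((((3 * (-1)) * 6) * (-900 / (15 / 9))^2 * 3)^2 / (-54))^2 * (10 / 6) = 395310973621726080000000000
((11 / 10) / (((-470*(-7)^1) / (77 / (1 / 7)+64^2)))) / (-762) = -3399 / 1671320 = -0.00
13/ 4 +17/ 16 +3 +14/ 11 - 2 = 6.59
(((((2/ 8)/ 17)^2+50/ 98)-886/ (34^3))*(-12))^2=31782702888225/ 927268850704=34.28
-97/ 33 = -2.94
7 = 7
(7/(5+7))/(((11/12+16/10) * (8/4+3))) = 7/151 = 0.05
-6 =-6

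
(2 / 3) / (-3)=-2 / 9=-0.22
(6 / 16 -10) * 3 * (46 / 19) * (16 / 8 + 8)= -26565 / 38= -699.08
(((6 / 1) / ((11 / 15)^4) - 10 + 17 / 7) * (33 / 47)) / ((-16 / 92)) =-93169113 / 1751596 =-53.19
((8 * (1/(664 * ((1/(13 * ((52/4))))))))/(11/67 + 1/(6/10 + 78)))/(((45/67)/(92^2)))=420584501272/2899605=145048.90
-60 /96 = -5 /8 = -0.62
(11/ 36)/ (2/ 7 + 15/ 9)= 77/ 492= 0.16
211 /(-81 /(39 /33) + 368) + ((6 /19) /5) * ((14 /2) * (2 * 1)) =587597 /369835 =1.59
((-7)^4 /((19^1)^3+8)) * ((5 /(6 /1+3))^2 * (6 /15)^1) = 3430 /79461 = 0.04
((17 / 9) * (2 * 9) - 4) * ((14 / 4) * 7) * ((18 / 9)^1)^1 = 1470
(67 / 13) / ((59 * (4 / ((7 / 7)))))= 67 / 3068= 0.02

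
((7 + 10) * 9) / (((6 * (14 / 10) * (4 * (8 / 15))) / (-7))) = -3825 / 64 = -59.77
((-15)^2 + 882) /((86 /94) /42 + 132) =2185218 /260611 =8.38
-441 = -441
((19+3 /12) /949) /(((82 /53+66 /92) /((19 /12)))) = 1783397 /125746296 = 0.01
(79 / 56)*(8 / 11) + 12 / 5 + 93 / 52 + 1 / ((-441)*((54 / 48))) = 59167951 / 11351340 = 5.21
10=10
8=8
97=97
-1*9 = -9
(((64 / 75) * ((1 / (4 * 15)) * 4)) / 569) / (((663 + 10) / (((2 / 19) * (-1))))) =-128 / 8185278375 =-0.00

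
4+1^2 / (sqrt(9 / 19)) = sqrt(19) / 3+4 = 5.45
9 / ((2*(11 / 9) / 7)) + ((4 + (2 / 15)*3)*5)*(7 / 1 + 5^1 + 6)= 9279 / 22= 421.77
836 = 836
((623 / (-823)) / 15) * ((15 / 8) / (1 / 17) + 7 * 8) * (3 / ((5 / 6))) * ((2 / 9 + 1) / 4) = -4817659 / 987600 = -4.88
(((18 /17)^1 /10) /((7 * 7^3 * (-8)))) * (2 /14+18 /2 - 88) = 0.00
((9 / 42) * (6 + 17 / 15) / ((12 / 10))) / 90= 107 / 7560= 0.01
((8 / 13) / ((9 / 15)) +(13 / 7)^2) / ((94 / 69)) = 196673 / 59878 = 3.28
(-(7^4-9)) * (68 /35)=-4647.31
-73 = -73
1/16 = 0.06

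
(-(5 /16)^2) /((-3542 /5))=125 /906752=0.00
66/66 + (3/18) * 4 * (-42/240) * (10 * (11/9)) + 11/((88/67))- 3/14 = 11695/1512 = 7.73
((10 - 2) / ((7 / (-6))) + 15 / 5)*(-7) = 27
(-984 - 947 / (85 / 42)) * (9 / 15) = -871.16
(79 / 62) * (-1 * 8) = -316 / 31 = -10.19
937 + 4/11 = 937.36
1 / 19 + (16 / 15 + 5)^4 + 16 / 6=1305539884 / 961875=1357.29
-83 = -83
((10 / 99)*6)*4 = 80 / 33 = 2.42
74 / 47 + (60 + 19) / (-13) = -2751 / 611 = -4.50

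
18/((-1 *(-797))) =18/797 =0.02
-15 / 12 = -1.25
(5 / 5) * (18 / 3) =6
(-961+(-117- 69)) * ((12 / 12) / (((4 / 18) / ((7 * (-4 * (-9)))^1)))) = -1300698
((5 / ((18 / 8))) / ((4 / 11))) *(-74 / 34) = -13.30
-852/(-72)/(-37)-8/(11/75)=-133981/2442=-54.87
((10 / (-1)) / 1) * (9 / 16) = -45 / 8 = -5.62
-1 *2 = -2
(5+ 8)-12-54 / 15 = -2.60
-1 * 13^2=-169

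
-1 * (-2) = 2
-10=-10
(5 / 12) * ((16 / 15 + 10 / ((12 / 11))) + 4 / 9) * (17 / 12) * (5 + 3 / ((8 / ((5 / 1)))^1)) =898535 / 20736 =43.33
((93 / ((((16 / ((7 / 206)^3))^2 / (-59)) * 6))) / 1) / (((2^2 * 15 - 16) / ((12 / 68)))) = -645540063 / 29266775828191379456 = -0.00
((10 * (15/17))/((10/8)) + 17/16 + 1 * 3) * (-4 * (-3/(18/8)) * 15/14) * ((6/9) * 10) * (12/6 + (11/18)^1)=3554375/3213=1106.25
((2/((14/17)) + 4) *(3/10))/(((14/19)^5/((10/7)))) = 334273365/26353376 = 12.68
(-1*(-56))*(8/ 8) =56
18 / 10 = 9 / 5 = 1.80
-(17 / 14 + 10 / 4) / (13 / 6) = -12 / 7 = -1.71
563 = 563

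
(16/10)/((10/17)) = 68/25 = 2.72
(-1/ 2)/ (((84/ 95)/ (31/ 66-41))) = 254125/ 11088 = 22.92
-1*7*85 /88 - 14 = -1827 /88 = -20.76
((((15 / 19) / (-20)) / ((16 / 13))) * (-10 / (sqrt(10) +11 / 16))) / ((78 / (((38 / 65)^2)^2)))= -301796 / 8707534875 +438976 * sqrt(10) / 8707534875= 0.00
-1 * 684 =-684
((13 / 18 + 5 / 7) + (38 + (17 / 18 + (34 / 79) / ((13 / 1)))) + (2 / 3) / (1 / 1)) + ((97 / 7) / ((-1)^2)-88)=-713051 / 21567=-33.06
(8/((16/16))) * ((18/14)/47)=72/329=0.22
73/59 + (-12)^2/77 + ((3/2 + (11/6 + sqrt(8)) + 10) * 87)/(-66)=-197189/13629 - 29 * sqrt(2)/11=-18.20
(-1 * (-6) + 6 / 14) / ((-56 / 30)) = -3.44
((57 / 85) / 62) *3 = 171 / 5270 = 0.03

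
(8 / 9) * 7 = 6.22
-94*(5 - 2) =-282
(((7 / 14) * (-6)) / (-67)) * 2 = 6 / 67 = 0.09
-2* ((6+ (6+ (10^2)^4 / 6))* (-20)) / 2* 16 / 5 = 3200002304 / 3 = 1066667434.67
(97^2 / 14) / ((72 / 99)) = 103499 / 112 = 924.10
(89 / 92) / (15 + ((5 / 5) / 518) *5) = 23051 / 357650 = 0.06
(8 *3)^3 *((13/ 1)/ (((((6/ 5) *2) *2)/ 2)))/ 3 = 24960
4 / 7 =0.57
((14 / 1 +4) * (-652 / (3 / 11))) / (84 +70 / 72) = -1549152 / 3059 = -506.42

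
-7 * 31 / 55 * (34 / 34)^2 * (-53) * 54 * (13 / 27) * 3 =897078 / 55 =16310.51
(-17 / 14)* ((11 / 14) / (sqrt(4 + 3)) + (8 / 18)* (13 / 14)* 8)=-1768 / 441 -187* sqrt(7) / 1372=-4.37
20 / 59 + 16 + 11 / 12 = 12217 / 708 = 17.26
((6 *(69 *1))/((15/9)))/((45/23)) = 3174/25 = 126.96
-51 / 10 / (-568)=51 / 5680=0.01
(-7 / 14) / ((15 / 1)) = -1 / 30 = -0.03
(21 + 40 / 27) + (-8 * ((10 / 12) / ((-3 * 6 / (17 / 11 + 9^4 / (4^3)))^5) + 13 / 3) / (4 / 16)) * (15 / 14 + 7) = 1191270966626831343550542263 / 857738944259800694784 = 1388850.27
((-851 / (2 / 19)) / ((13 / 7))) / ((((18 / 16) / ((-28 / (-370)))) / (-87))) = 4967816 / 195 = 25475.98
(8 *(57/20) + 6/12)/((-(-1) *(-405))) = -233/4050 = -0.06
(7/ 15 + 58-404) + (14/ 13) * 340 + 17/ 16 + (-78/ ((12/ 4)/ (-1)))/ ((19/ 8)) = 1934329/ 59280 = 32.63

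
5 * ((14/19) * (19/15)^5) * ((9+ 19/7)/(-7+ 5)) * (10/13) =-21372644/394875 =-54.13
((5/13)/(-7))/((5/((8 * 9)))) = -72/91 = -0.79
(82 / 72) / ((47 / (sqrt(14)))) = 41*sqrt(14) / 1692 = 0.09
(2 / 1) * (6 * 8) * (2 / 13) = 192 / 13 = 14.77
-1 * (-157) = 157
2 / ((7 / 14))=4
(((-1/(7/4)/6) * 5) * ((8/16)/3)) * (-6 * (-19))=-190/21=-9.05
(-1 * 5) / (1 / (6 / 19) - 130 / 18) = 90 / 73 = 1.23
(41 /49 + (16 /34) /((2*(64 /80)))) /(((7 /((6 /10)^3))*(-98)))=-12717 /35714875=-0.00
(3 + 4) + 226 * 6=1363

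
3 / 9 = 1 / 3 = 0.33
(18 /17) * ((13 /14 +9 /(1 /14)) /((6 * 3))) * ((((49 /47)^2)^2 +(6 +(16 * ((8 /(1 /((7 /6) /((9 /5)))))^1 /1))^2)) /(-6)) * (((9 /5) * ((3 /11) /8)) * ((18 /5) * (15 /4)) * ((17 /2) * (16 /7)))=-137995.95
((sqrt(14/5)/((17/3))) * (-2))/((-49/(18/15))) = 0.01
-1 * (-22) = 22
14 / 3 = 4.67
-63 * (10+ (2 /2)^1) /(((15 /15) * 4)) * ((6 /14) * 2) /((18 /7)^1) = -231 /4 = -57.75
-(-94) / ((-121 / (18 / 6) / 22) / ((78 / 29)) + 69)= 43992 / 31973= 1.38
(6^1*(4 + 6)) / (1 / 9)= 540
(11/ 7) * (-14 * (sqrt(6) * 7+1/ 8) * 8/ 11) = -112 * sqrt(6) - 2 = -276.34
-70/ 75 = -14/ 15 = -0.93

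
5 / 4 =1.25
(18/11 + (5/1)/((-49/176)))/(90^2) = -4399/2182950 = -0.00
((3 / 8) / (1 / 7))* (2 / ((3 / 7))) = 49 / 4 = 12.25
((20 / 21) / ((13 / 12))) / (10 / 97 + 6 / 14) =7760 / 4693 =1.65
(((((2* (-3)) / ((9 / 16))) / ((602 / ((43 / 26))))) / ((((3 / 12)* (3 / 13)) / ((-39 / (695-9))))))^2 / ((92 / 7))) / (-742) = -5408 / 63245631771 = -0.00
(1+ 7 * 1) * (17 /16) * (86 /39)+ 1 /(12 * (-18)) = 52619 /2808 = 18.74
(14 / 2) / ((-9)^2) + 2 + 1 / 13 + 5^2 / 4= 35437 / 4212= 8.41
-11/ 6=-1.83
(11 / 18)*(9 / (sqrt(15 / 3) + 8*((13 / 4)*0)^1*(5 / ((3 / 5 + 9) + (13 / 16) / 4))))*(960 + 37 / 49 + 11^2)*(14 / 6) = 291533*sqrt(5) / 105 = 6208.45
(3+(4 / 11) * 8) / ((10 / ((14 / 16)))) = 0.52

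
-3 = -3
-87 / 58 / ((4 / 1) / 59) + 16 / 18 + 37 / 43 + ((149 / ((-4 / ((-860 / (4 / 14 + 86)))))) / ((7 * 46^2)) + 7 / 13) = -127390737421 / 6429939984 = -19.81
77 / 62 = 1.24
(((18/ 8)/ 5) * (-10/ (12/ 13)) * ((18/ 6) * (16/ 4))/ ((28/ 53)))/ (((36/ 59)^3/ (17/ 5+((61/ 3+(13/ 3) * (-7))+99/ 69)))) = 1556567441/ 618240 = 2517.74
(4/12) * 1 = 1/3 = 0.33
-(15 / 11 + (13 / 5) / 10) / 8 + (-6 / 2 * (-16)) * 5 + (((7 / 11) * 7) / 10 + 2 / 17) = 1634449 / 6800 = 240.36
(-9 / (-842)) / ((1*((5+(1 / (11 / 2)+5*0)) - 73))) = -99 / 628132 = -0.00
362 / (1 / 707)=255934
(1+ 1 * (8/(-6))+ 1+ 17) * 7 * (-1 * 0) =0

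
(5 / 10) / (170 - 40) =1 / 260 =0.00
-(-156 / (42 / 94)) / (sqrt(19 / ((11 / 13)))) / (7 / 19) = 188 * sqrt(2717) / 49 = 199.99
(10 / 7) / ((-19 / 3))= -0.23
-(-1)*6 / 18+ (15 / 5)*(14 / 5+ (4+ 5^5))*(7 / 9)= 109618 / 15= 7307.87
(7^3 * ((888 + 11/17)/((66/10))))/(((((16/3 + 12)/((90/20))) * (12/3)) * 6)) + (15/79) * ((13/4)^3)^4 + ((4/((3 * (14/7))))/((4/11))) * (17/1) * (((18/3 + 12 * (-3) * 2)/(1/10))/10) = 844546569084362017/3222047555584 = 262114.87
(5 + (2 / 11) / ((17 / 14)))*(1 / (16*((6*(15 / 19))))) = 2033 / 29920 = 0.07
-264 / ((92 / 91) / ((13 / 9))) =-26026 / 69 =-377.19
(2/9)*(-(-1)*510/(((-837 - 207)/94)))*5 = -51.02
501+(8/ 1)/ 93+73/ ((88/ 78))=2315215/ 4092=565.79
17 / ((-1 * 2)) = -17 / 2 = -8.50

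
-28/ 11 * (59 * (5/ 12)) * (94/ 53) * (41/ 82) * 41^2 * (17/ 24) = -2773540735/ 41976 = -66074.44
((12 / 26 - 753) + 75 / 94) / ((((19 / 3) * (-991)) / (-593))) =-1634237433 / 23009038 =-71.03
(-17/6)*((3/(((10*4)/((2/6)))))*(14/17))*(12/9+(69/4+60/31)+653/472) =-6729961/5267520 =-1.28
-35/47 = -0.74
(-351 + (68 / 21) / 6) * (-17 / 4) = 375343 / 252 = 1489.46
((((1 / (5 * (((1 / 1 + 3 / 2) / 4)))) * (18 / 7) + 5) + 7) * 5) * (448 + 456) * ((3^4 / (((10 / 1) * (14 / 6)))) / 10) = 123235992 / 6125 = 20120.16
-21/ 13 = -1.62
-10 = -10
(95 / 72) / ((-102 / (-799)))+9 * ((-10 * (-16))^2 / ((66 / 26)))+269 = 432636203 / 4752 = 91042.97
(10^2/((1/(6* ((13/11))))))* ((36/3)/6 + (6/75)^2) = 35568/25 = 1422.72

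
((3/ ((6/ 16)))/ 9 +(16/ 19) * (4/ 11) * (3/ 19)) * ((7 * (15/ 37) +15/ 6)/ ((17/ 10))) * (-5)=-330773000/ 22479831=-14.71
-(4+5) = -9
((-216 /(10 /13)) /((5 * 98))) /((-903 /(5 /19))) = 234 /1401155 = 0.00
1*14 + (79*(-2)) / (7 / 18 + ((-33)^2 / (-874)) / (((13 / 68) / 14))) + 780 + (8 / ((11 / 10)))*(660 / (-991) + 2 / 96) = 240348964381637 / 303836541855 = 791.05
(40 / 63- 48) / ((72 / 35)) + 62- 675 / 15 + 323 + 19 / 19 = 25756 / 81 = 317.98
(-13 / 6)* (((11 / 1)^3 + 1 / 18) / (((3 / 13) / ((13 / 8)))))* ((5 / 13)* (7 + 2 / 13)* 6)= -48277385 / 144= -335259.62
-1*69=-69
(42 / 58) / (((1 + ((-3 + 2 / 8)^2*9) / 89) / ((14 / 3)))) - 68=-688012 / 10411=-66.09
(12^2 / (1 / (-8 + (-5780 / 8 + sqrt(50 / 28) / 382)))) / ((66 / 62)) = -1086984 / 11 + 1860*sqrt(14) / 14707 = -98816.25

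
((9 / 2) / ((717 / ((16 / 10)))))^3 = 1728 / 1706489875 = 0.00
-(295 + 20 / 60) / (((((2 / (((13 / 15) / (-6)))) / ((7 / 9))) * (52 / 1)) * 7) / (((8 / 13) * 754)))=25694 / 1215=21.15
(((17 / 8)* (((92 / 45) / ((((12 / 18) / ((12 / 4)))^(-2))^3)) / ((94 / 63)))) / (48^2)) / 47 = 2737 / 845246281680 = 0.00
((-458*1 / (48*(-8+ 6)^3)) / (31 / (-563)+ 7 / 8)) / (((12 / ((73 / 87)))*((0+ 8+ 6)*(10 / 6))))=9411671 / 2159075520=0.00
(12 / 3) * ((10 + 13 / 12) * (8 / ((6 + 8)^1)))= 25.33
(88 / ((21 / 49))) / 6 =34.22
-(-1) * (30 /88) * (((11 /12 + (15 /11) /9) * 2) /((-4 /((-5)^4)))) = -440625 /3872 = -113.80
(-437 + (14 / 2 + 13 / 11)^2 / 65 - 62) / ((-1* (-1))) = -783307 / 1573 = -497.97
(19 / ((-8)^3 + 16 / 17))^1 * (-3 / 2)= 0.06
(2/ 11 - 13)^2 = 19881/ 121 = 164.31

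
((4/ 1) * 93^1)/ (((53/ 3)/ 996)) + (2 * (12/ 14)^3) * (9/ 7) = 2669004000/ 127253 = 20974.00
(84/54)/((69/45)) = 1.01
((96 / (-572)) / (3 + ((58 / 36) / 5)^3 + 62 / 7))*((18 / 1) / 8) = -0.03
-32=-32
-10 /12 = -0.83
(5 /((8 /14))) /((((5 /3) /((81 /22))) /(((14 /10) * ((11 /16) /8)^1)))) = 11907 /5120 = 2.33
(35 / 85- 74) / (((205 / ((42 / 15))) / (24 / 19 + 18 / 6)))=-1418634 / 331075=-4.28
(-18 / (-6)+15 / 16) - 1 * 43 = -625 / 16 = -39.06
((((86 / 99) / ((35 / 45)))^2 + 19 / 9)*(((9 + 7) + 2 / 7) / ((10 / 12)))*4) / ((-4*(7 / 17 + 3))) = -23154578 / 1203587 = -19.24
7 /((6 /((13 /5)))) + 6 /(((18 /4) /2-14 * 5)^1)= 23941 /8130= 2.94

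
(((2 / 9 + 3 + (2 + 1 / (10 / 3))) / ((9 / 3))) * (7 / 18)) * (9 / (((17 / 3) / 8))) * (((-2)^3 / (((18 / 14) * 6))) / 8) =-1.18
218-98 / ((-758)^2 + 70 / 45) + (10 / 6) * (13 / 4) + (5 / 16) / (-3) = 9238145229 / 41368720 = 223.31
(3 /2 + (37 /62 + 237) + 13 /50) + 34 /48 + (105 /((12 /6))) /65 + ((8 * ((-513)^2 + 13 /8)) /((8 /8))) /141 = 1222906681 /80600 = 15172.54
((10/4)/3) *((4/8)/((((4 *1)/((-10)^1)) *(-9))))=25/216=0.12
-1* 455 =-455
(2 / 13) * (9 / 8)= 9 / 52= 0.17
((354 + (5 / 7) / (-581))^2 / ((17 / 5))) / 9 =609639271285 / 148864401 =4095.27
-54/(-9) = 6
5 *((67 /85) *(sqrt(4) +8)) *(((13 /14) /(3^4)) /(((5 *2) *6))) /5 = 871 /578340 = 0.00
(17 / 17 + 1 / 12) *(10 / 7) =1.55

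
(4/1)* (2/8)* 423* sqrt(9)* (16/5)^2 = 324864/25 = 12994.56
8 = 8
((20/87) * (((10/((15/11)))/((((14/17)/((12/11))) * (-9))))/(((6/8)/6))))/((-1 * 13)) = 10880/71253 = 0.15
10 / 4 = 5 / 2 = 2.50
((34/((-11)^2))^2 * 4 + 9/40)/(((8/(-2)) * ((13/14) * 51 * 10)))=-2217103/7765586400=-0.00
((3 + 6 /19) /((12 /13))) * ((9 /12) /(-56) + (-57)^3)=-1617846165 /2432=-665232.80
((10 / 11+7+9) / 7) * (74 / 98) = 6882 / 3773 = 1.82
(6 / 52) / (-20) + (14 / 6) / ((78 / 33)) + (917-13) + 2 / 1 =1414891 / 1560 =906.98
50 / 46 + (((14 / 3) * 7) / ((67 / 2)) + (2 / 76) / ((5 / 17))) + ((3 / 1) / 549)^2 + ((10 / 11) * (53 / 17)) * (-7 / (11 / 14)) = -465888248960819 / 20169387545670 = -23.10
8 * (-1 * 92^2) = -67712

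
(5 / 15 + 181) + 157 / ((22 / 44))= 1486 / 3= 495.33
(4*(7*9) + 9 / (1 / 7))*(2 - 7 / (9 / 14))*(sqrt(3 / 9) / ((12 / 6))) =-1400*sqrt(3) / 3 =-808.29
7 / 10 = 0.70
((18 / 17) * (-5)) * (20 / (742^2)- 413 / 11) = 5116111020 / 25738867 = 198.77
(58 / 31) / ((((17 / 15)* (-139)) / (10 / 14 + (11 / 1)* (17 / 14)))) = -85695 / 512771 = -0.17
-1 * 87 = -87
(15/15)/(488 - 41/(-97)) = 97/47377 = 0.00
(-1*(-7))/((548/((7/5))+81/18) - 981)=-98/8191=-0.01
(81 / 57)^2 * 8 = 16.16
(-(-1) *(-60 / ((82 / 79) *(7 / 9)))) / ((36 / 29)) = -34365 / 574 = -59.87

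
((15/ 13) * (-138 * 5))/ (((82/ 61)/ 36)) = -11364300/ 533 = -21321.39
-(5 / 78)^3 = -125 / 474552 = -0.00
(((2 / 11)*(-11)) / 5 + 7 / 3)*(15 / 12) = 2.42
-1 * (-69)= 69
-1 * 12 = -12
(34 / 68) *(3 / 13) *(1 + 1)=3 / 13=0.23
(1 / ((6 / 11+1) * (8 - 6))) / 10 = 11 / 340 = 0.03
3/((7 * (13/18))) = 54/91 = 0.59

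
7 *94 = 658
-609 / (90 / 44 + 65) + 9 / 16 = -201093 / 23600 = -8.52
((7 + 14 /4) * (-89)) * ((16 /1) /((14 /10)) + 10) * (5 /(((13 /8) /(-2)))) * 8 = 12816000 /13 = 985846.15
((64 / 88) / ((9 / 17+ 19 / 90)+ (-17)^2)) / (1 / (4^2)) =195840 / 4876333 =0.04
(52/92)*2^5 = 416/23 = 18.09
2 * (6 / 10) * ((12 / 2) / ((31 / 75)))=540 / 31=17.42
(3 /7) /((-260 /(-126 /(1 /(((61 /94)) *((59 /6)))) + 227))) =162723 /171080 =0.95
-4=-4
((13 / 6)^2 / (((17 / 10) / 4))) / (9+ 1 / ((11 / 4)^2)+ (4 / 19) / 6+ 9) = 388531 / 639030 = 0.61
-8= -8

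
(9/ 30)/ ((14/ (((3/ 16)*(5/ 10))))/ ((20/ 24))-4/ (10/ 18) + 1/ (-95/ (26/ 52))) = 19/ 10893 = 0.00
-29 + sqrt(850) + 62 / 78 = -1100 / 39 + 5 * sqrt(34) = 0.95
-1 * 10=-10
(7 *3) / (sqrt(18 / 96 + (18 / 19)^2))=532 *sqrt(6267) / 2089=20.16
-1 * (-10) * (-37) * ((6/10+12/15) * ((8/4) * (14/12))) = -3626/3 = -1208.67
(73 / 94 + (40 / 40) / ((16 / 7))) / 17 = 913 / 12784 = 0.07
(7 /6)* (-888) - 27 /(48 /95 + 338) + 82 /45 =-1496684429 /1447110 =-1034.26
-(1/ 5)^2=-1/ 25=-0.04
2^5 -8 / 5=152 / 5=30.40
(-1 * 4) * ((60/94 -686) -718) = 263832/47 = 5613.45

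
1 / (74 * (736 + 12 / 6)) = 1 / 54612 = 0.00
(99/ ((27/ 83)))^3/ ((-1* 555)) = -761048497/ 14985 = -50787.35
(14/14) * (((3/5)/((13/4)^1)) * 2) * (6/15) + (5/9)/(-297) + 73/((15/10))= 42404629/868725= 48.81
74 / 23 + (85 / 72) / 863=4600019 / 1429128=3.22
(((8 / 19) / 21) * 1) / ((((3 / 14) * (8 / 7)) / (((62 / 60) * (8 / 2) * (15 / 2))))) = 434 / 171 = 2.54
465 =465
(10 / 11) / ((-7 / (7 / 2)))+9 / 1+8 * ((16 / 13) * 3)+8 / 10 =27802 / 715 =38.88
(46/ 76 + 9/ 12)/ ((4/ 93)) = 9579/ 304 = 31.51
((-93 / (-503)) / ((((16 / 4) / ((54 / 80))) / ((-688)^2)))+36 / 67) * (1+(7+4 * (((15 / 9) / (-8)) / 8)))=78599933373 / 674020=116613.65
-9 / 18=-1 / 2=-0.50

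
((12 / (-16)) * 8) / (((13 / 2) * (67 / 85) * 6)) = -170 / 871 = -0.20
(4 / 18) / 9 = 0.02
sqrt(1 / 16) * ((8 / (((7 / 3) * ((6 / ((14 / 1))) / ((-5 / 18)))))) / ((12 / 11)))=-55 / 108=-0.51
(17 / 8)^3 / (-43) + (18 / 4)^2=440911 / 22016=20.03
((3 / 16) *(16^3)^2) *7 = 22020096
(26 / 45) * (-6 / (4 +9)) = -4 / 15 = -0.27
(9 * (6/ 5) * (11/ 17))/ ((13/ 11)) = 6534/ 1105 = 5.91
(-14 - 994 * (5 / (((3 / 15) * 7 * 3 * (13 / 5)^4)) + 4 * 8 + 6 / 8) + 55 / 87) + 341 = -160278811361 / 4969614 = -32251.76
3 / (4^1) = 3 / 4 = 0.75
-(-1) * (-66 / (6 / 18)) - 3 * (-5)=-183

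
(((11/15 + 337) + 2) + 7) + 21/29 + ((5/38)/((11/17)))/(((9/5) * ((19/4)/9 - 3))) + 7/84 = 11246936321/32365740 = 347.50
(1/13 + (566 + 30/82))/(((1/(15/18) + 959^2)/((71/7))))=0.01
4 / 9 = 0.44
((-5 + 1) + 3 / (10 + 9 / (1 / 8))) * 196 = -31850 / 41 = -776.83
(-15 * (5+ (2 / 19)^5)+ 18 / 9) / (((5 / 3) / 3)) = -1626801363 / 12380495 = -131.40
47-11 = 36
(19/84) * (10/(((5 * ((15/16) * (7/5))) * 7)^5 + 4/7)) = 2621440/237084078893673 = 0.00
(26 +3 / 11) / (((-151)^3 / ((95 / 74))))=-27455 / 2802562114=-0.00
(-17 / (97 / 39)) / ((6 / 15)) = -3315 / 194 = -17.09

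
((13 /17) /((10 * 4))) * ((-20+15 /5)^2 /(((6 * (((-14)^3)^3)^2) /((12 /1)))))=221 /8537577084212734853120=0.00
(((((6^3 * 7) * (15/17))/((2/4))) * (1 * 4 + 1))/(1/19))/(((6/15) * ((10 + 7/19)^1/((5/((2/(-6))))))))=-3070305000/3349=-916782.62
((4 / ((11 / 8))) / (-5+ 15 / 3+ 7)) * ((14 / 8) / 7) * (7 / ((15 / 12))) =32 / 55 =0.58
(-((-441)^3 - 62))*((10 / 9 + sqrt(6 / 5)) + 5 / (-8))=135644040.71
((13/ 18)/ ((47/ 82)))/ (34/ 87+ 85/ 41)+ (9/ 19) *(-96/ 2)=-523314565/ 23545731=-22.23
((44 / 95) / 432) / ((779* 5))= 11 / 39962700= 0.00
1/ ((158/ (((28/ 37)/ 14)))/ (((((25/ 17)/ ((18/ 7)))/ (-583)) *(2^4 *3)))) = -1400/ 86909559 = -0.00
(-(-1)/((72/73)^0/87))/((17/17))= 87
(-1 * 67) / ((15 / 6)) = -134 / 5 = -26.80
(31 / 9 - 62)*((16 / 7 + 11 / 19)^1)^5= -470102958292203 / 41615795893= -11296.26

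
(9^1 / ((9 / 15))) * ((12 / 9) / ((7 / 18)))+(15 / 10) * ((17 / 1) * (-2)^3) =-1068 / 7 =-152.57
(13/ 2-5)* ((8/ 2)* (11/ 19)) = 66/ 19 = 3.47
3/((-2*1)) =-3/2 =-1.50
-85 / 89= -0.96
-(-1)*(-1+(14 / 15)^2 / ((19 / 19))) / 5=-0.03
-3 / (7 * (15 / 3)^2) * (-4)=12 / 175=0.07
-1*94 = -94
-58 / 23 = -2.52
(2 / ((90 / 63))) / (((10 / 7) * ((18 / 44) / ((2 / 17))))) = 1078 / 3825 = 0.28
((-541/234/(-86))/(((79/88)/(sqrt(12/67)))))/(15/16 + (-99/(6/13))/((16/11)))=-761728*sqrt(201)/124863770187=-0.00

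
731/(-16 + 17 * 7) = 731/103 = 7.10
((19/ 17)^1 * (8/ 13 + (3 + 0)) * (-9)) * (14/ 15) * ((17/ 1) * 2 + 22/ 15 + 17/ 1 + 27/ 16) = -81244247/ 44200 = -1838.11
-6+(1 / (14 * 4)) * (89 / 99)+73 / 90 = -47797 / 9240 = -5.17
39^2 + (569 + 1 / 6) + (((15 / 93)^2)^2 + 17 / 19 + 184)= 239521707247 / 105281394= 2275.06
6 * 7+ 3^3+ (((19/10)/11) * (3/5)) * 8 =19203/275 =69.83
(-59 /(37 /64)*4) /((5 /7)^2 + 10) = -740096 /19055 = -38.84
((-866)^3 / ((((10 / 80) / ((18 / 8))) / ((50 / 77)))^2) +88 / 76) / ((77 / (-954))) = 9535438524661322148 / 8674127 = 1099296623701.88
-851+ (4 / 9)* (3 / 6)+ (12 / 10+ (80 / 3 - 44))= -39011 / 45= -866.91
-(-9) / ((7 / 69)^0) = 9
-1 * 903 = -903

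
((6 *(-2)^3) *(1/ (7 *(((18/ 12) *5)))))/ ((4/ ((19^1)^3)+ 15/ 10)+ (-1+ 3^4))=-438976/ 39130875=-0.01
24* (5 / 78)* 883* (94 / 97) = 1660040 / 1261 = 1316.45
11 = 11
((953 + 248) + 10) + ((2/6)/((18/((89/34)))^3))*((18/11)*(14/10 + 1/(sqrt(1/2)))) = 704969*sqrt(2)/420238368 + 2544548253023/2101191840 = 1211.00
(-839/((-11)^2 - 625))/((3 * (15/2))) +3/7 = 5699/11340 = 0.50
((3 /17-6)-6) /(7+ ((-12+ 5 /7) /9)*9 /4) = -1876 /663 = -2.83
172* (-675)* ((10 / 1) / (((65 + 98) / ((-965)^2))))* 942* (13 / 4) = -3309947536837500 / 163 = -20306426606365.03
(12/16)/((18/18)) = 3/4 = 0.75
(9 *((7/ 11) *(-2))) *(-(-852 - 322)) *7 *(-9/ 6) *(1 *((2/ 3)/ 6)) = 172578/ 11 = 15688.91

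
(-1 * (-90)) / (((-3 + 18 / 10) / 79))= -5925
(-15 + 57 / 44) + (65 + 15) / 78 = -21757 / 1716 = -12.68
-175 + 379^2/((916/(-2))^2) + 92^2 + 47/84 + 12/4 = 9133026509/1101261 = 8293.24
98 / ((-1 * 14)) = -7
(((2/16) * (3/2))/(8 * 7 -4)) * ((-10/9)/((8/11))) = -55/9984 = -0.01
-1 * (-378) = 378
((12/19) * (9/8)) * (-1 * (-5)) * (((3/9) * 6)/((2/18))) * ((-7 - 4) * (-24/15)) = 21384/19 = 1125.47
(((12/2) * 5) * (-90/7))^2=148775.51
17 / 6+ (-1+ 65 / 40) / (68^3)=21381391 / 7546368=2.83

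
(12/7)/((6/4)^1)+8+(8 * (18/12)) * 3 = 316/7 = 45.14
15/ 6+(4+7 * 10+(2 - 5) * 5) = 123/ 2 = 61.50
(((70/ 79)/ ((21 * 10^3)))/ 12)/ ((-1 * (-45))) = 1/ 12798000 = 0.00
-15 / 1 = -15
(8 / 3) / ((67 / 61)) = 488 / 201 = 2.43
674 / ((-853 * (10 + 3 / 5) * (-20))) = 337 / 90418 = 0.00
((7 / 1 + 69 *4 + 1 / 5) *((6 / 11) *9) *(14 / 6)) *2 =356832 / 55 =6487.85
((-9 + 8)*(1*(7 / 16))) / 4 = -7 / 64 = -0.11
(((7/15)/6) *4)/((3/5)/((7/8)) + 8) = 0.04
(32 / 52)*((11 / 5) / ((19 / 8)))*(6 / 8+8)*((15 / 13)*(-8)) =-147840 / 3211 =-46.04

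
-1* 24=-24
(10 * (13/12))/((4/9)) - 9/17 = 23.85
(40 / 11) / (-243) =-40 / 2673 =-0.01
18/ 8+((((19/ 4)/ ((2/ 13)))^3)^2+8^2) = 227081499190769/ 262144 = 866247174.04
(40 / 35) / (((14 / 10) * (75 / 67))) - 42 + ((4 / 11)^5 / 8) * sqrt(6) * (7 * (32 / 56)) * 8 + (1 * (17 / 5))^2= -29.65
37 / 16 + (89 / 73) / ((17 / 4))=51613 / 19856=2.60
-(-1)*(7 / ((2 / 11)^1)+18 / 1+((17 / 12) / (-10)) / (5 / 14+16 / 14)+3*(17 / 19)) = 202087 / 3420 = 59.09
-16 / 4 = -4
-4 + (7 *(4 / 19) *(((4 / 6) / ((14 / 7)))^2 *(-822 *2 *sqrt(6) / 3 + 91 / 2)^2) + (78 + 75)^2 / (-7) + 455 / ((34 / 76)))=5963140412 / 20349 - 1396304 *sqrt(6) / 171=273042.05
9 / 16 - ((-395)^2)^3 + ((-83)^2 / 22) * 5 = -668490502682474341 / 176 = -3798241492514058.76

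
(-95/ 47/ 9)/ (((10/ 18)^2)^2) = -13851/ 5875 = -2.36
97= 97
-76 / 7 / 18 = -38 / 63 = -0.60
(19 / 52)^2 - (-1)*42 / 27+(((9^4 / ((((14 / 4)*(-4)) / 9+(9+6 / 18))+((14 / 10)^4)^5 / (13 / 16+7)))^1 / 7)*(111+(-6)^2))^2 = 1438606.95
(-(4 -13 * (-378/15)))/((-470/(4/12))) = 829/3525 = 0.24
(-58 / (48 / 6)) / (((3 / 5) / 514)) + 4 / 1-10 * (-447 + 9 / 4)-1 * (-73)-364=-6151 / 3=-2050.33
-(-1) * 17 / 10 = 17 / 10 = 1.70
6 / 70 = 0.09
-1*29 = -29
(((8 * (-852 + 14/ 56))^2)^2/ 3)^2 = 516386077330722809895892000000.00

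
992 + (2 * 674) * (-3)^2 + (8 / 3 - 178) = 38846 / 3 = 12948.67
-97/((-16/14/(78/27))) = 8827/36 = 245.19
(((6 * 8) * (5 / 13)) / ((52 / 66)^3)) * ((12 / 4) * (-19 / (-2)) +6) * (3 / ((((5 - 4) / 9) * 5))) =200851893 / 28561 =7032.38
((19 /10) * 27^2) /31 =13851 /310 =44.68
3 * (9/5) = 27/5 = 5.40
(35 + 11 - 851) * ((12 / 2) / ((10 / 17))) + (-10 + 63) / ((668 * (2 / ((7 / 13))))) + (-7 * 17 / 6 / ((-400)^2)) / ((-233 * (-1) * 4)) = -15949309699938349 / 1942437120000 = -8210.98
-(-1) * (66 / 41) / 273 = 0.01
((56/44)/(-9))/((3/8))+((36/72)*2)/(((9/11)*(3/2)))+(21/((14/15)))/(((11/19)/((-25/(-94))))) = 601565/55836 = 10.77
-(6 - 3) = -3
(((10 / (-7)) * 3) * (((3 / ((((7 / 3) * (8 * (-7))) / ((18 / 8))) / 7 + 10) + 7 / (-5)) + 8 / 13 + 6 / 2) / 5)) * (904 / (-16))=4030371 / 20930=192.56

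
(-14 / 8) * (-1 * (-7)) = -49 / 4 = -12.25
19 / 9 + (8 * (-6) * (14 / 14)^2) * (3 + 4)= -3005 / 9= -333.89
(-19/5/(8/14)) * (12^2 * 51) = -244188/5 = -48837.60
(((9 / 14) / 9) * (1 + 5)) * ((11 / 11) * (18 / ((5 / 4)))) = 216 / 35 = 6.17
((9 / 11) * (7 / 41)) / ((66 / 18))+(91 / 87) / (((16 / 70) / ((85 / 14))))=192129763 / 6905712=27.82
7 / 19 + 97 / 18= 1969 / 342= 5.76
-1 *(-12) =12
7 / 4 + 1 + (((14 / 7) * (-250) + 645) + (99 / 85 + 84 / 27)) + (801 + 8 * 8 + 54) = 3277339 / 3060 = 1071.03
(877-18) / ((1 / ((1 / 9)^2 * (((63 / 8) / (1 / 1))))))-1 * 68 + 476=35389 / 72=491.51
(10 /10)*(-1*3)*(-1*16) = 48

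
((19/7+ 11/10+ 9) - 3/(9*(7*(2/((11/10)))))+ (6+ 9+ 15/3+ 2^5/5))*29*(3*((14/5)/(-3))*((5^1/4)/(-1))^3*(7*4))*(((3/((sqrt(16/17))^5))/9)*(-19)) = -91732014535*sqrt(17)/294912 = -1282486.93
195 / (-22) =-195 / 22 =-8.86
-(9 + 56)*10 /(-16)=325 /8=40.62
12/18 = 2/3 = 0.67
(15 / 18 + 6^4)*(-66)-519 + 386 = -85724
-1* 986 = -986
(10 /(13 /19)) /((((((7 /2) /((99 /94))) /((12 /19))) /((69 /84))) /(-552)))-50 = -39204070 /29939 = -1309.46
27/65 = 0.42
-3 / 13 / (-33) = 1 / 143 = 0.01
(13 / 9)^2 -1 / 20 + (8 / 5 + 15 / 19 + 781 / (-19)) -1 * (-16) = -636511 / 30780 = -20.68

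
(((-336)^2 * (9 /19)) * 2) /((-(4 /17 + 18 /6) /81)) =-2798240256 /1045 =-2677741.87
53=53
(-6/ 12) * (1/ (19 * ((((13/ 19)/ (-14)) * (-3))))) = -7/ 39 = -0.18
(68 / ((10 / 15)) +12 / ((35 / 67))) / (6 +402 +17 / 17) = 4374 / 14315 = 0.31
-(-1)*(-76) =-76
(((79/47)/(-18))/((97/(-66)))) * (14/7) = 1738/13677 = 0.13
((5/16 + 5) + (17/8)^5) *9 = 437.79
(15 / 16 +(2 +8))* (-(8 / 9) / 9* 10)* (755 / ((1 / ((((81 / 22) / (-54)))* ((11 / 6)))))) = 660625 / 648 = 1019.48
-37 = -37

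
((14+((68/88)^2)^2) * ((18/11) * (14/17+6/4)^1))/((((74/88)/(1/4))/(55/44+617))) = 5913357610815/589388096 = 10033.05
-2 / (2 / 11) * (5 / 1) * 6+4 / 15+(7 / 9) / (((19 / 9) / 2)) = -93764 / 285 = -329.00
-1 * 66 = -66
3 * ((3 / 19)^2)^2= 243 / 130321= 0.00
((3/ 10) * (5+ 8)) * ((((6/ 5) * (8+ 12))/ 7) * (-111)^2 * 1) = 5766228/ 35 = 164749.37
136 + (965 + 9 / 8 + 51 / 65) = 573513 / 520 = 1102.91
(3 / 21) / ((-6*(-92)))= 1 / 3864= 0.00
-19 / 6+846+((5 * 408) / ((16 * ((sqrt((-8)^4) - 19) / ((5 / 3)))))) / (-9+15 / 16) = 842.25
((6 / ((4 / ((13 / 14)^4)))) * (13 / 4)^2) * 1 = 14480427 / 1229312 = 11.78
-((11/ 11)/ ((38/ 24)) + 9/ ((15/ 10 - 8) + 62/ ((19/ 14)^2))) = -39866/ 41401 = -0.96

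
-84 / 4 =-21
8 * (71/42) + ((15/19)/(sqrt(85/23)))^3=3105 * sqrt(1955)/1982251 + 284/21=13.59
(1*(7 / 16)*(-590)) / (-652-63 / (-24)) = 0.40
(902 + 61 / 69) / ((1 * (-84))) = -62299 / 5796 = -10.75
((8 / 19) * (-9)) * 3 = -216 / 19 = -11.37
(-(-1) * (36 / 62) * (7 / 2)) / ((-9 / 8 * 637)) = -8 / 2821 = -0.00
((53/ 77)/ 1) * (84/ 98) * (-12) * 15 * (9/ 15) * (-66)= 206064/ 49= 4205.39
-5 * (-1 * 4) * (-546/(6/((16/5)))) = -5824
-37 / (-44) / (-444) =-1 / 528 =-0.00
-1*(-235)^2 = -55225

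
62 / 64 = 31 / 32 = 0.97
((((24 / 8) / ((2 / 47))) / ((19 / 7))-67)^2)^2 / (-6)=-5907237891361 / 12510816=-472170.47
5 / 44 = 0.11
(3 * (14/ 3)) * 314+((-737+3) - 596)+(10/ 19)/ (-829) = 48292556/ 15751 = 3066.00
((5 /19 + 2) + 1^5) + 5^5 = 3128.26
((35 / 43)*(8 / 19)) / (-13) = -280 / 10621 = -0.03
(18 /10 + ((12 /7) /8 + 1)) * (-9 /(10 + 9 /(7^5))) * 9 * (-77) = 3159732807 /1680790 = 1879.91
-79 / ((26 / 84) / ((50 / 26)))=-82950 / 169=-490.83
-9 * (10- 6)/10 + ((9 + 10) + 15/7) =614/35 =17.54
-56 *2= -112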